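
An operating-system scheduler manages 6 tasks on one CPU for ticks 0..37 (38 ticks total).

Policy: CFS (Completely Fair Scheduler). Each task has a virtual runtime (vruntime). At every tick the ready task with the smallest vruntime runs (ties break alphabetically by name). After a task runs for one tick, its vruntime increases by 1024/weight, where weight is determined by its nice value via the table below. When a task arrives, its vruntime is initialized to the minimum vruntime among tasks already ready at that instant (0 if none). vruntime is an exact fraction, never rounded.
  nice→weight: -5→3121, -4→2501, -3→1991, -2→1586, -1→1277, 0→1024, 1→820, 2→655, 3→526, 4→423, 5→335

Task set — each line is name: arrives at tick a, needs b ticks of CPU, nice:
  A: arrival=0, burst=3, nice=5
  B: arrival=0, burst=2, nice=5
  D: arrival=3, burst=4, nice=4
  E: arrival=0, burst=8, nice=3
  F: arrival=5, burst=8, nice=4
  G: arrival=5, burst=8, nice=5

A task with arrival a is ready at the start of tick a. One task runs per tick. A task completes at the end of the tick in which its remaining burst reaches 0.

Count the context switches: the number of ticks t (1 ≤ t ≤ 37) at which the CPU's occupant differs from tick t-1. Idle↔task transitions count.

context switches = 32

t=0: vr[A=0 B=0 E=0] → run A
t=1: vr[A=1024/335 B=0 E=0] → run B
t=2: vr[A=1024/335 B=1024/335 E=0] → run E
t=3: vr[A=1024/335 B=1024/335 D=512/263 E=512/263] → run D
t=4: vr[A=1024/335 B=1024/335 D=485888/111249 E=512/263] → run E
t=5: vr[A=1024/335 B=1024/335 D=485888/111249 E=1024/263 F=1024/335 G=1024/335] → run A
t=6: vr[A=2048/335 B=1024/335 D=485888/111249 E=1024/263 F=1024/335 G=1024/335] → run B
t=7: vr[A=2048/335 D=485888/111249 E=1024/263 F=1024/335 G=1024/335] → run F
t=8: vr[A=2048/335 D=485888/111249 E=1024/263 F=776192/141705 G=1024/335] → run G
t=9: vr[A=2048/335 D=485888/111249 E=1024/263 F=776192/141705 G=2048/335] → run E
t=10: vr[A=2048/335 D=485888/111249 E=1536/263 F=776192/141705 G=2048/335] → run D
t=11: vr[A=2048/335 D=755200/111249 E=1536/263 F=776192/141705 G=2048/335] → run F
t=12: vr[A=2048/335 D=755200/111249 E=1536/263 F=1119232/141705 G=2048/335] → run E
t=13: vr[A=2048/335 D=755200/111249 E=2048/263 F=1119232/141705 G=2048/335] → run A
t=14: vr[D=755200/111249 E=2048/263 F=1119232/141705 G=2048/335] → run G
t=15: vr[D=755200/111249 E=2048/263 F=1119232/141705 G=3072/335] → run D
t=16: vr[D=341504/37083 E=2048/263 F=1119232/141705 G=3072/335] → run E
t=17: vr[D=341504/37083 E=2560/263 F=1119232/141705 G=3072/335] → run F
t=18: vr[D=341504/37083 E=2560/263 F=487424/47235 G=3072/335] → run G
t=19: vr[D=341504/37083 E=2560/263 F=487424/47235 G=4096/335] → run D
t=20: vr[E=2560/263 F=487424/47235 G=4096/335] → run E
t=21: vr[E=3072/263 F=487424/47235 G=4096/335] → run F
t=22: vr[E=3072/263 F=1805312/141705 G=4096/335] → run E
t=23: vr[E=3584/263 F=1805312/141705 G=4096/335] → run G
t=24: vr[E=3584/263 F=1805312/141705 G=1024/67] → run F
t=25: vr[E=3584/263 F=2148352/141705 G=1024/67] → run E
t=26: vr[F=2148352/141705 G=1024/67] → run F
t=27: vr[F=830464/47235 G=1024/67] → run G
t=28: vr[F=830464/47235 G=6144/335] → run F
t=29: vr[F=2834432/141705 G=6144/335] → run G
t=30: vr[F=2834432/141705 G=7168/335] → run F
t=31: vr[G=7168/335] → run G
t=32: vr[G=8192/335] → run G
t=33: (idle)
t=34: (idle)
t=35: (idle)
t=36: (idle)
t=37: (idle)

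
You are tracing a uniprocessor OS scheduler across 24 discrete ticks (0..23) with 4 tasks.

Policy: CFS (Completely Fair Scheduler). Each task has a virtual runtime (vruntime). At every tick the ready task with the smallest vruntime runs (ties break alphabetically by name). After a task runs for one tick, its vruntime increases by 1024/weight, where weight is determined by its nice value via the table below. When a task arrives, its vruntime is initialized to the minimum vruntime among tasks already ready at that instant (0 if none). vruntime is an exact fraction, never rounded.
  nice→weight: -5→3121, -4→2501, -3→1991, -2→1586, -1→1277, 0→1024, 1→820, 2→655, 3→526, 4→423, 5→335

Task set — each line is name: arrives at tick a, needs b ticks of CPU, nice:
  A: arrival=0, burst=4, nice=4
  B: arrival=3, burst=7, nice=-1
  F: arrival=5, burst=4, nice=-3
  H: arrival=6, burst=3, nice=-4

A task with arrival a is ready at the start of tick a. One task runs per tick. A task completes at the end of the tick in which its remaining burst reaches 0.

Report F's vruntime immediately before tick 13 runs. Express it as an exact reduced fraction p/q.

t=0: vr[A=0] → run A
t=1: vr[A=1024/423] → run A
t=2: vr[A=2048/423] → run A
t=3: vr[A=1024/141 B=1024/141] → run A
t=4: vr[B=1024/141] → run B
t=5: vr[B=1452032/180057 F=1452032/180057] → run B
t=6: vr[B=1596416/180057 F=1452032/180057 H=1452032/180057] → run F
t=7: vr[B=1596416/180057 F=3075374080/358493487 H=1452032/180057] → run H
t=8: vr[B=1596416/180057 F=3075374080/358493487 H=3815910400/450322557] → run H
t=9: vr[B=1596416/180057 F=3075374080/358493487 H=4000288768/450322557] → run F
t=10: vr[B=1596416/180057 F=3259752448/358493487 H=4000288768/450322557] → run B
t=11: vr[B=1740800/180057 F=3259752448/358493487 H=4000288768/450322557] → run H
t=12: vr[B=1740800/180057 F=3259752448/358493487] → run F
t=13: vr[B=1740800/180057 F=3444130816/358493487] → run F
t=14: vr[B=1740800/180057] → run B
t=15: vr[B=1885184/180057] → run B
t=16: vr[B=2029568/180057] → run B
t=17: vr[B=2173952/180057] → run B
t=18: (idle)
t=19: (idle)
t=20: (idle)
t=21: (idle)
t=22: (idle)
t=23: (idle)

vruntime(F, start of tick 13) = 3444130816/358493487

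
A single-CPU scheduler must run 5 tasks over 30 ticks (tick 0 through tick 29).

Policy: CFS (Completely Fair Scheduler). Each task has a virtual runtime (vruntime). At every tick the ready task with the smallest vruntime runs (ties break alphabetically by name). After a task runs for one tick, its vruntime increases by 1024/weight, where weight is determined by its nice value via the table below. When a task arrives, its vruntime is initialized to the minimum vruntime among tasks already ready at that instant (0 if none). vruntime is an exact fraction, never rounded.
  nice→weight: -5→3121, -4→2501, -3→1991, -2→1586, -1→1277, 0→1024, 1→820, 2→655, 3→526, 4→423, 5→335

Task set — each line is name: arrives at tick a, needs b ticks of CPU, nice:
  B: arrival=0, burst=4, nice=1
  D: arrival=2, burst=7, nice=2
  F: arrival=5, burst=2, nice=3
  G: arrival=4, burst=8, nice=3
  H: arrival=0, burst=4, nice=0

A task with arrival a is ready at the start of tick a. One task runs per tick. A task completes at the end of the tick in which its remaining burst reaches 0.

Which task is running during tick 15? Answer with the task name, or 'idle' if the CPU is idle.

running at tick 15 = G

t=0: vr[B=0 H=0] → run B
t=1: vr[B=256/205 H=0] → run H
t=2: vr[B=256/205 D=1 H=1] → run D
t=3: vr[B=256/205 D=1679/655 H=1] → run H
t=4: vr[B=256/205 D=1679/655 G=256/205 H=2] → run B
t=5: vr[B=512/205 D=1679/655 F=256/205 G=256/205 H=2] → run F
t=6: vr[B=512/205 D=1679/655 F=172288/53915 G=256/205 H=2] → run G
t=7: vr[B=512/205 D=1679/655 F=172288/53915 G=172288/53915 H=2] → run H
t=8: vr[B=512/205 D=1679/655 F=172288/53915 G=172288/53915 H=3] → run B
t=9: vr[B=768/205 D=1679/655 F=172288/53915 G=172288/53915 H=3] → run D
t=10: vr[B=768/205 D=2703/655 F=172288/53915 G=172288/53915 H=3] → run H
t=11: vr[B=768/205 D=2703/655 F=172288/53915 G=172288/53915] → run F
t=12: vr[B=768/205 D=2703/655 G=172288/53915] → run G
t=13: vr[B=768/205 D=2703/655 G=277248/53915] → run B
t=14: vr[D=2703/655 G=277248/53915] → run D
t=15: vr[D=3727/655 G=277248/53915] → run G
t=16: vr[D=3727/655 G=382208/53915] → run D
t=17: vr[D=4751/655 G=382208/53915] → run G
t=18: vr[D=4751/655 G=487168/53915] → run D
t=19: vr[D=1155/131 G=487168/53915] → run D
t=20: vr[D=6799/655 G=487168/53915] → run G
t=21: vr[D=6799/655 G=592128/53915] → run D
t=22: vr[G=592128/53915] → run G
t=23: vr[G=697088/53915] → run G
t=24: vr[G=802048/53915] → run G
t=25: (idle)
t=26: (idle)
t=27: (idle)
t=28: (idle)
t=29: (idle)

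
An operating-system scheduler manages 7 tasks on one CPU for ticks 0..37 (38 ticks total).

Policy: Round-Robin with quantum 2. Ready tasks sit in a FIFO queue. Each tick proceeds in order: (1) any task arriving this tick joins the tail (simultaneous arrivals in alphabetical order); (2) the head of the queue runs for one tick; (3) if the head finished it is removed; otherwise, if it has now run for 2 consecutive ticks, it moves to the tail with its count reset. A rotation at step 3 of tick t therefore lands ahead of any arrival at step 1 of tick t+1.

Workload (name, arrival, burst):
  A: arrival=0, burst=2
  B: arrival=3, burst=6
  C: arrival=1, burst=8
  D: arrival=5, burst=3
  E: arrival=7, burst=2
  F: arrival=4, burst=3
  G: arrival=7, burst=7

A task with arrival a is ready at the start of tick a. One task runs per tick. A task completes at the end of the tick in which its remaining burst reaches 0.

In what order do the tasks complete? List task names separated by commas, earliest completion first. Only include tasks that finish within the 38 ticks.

completion order = A, E, F, D, B, C, G

t=0: queue=[A] q_used=0 → run A
t=1: queue=[A,C] q_used=1 → run A
t=2: queue=[C] q_used=0 → run C
t=3: queue=[C,B] q_used=1 → run C
t=4: queue=[B,C,F] q_used=0 → run B
t=5: queue=[B,C,F,D] q_used=1 → run B
t=6: queue=[C,F,D,B] q_used=0 → run C
t=7: queue=[C,F,D,B,E,G] q_used=1 → run C
t=8: queue=[F,D,B,E,G,C] q_used=0 → run F
t=9: queue=[F,D,B,E,G,C] q_used=1 → run F
t=10: queue=[D,B,E,G,C,F] q_used=0 → run D
t=11: queue=[D,B,E,G,C,F] q_used=1 → run D
t=12: queue=[B,E,G,C,F,D] q_used=0 → run B
t=13: queue=[B,E,G,C,F,D] q_used=1 → run B
t=14: queue=[E,G,C,F,D,B] q_used=0 → run E
t=15: queue=[E,G,C,F,D,B] q_used=1 → run E
t=16: queue=[G,C,F,D,B] q_used=0 → run G
t=17: queue=[G,C,F,D,B] q_used=1 → run G
t=18: queue=[C,F,D,B,G] q_used=0 → run C
t=19: queue=[C,F,D,B,G] q_used=1 → run C
t=20: queue=[F,D,B,G,C] q_used=0 → run F
t=21: queue=[D,B,G,C] q_used=0 → run D
t=22: queue=[B,G,C] q_used=0 → run B
t=23: queue=[B,G,C] q_used=1 → run B
t=24: queue=[G,C] q_used=0 → run G
t=25: queue=[G,C] q_used=1 → run G
t=26: queue=[C,G] q_used=0 → run C
t=27: queue=[C,G] q_used=1 → run C
t=28: queue=[G] q_used=0 → run G
t=29: queue=[G] q_used=1 → run G
t=30: queue=[G] q_used=0 → run G
t=31: (idle)
t=32: (idle)
t=33: (idle)
t=34: (idle)
t=35: (idle)
t=36: (idle)
t=37: (idle)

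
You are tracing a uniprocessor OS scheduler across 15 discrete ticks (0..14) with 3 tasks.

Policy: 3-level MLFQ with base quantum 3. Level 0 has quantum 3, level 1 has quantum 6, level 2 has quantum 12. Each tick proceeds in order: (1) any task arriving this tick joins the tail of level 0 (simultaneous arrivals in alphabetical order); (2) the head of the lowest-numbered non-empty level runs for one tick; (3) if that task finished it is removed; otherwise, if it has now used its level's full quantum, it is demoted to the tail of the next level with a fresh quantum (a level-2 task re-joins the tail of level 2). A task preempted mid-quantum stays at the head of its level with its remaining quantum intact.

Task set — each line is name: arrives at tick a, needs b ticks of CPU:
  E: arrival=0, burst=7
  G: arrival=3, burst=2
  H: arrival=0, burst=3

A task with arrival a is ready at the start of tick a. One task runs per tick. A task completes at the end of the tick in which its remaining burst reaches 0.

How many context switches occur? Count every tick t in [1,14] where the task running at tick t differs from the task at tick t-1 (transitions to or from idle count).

t=0: L0/L1/L2 = EH/-/- → run E
t=1: L0/L1/L2 = EH/-/- → run E
t=2: L0/L1/L2 = EH/-/- → run E
t=3: L0/L1/L2 = HG/E/- → run H
t=4: L0/L1/L2 = HG/E/- → run H
t=5: L0/L1/L2 = HG/E/- → run H
t=6: L0/L1/L2 = G/E/- → run G
t=7: L0/L1/L2 = G/E/- → run G
t=8: L0/L1/L2 = -/E/- → run E
t=9: L0/L1/L2 = -/E/- → run E
t=10: L0/L1/L2 = -/E/- → run E
t=11: L0/L1/L2 = -/E/- → run E
t=12: (idle)
t=13: (idle)
t=14: (idle)

context switches = 4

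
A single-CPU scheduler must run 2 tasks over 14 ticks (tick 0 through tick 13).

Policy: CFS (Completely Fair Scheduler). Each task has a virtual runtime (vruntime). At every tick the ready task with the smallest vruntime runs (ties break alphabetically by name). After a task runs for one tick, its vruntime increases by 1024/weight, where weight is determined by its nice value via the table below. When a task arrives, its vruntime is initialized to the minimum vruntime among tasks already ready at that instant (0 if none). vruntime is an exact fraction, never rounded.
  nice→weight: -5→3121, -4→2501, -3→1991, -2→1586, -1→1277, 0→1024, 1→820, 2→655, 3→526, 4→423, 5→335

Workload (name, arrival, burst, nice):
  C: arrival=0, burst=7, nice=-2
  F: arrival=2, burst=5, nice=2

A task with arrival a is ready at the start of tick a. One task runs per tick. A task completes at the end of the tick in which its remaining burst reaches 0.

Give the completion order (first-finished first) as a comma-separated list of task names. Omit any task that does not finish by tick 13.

t=0: vr[C=0] → run C
t=1: vr[C=512/793] → run C
t=2: vr[C=1024/793 F=1024/793] → run C
t=3: vr[C=1536/793 F=1024/793] → run F
t=4: vr[C=1536/793 F=1482752/519415] → run C
t=5: vr[C=2048/793 F=1482752/519415] → run C
t=6: vr[C=2560/793 F=1482752/519415] → run F
t=7: vr[C=2560/793 F=2294784/519415] → run C
t=8: vr[C=3072/793 F=2294784/519415] → run C
t=9: vr[F=2294784/519415] → run F
t=10: vr[F=3106816/519415] → run F
t=11: vr[F=3918848/519415] → run F
t=12: (idle)
t=13: (idle)

completion order = C, F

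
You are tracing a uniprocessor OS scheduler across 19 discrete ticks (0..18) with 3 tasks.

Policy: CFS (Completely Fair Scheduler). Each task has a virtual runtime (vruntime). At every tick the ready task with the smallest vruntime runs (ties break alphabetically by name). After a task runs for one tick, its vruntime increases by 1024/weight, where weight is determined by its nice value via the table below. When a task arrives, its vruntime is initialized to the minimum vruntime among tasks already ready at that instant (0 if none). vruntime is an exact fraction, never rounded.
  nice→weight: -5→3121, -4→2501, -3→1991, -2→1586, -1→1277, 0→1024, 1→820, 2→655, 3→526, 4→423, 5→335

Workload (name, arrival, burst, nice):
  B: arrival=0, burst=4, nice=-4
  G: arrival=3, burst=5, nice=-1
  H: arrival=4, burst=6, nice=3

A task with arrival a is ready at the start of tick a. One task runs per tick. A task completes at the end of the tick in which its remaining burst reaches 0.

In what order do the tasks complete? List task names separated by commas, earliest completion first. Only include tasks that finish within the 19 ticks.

t=0: vr[B=0] → run B
t=1: vr[B=1024/2501] → run B
t=2: vr[B=2048/2501] → run B
t=3: vr[B=3072/2501 G=3072/2501] → run B
t=4: vr[G=3072/2501 H=3072/2501] → run G
t=5: vr[G=6483968/3193777 H=3072/2501] → run H
t=6: vr[G=6483968/3193777 H=2088448/657763] → run G
t=7: vr[G=9044992/3193777 H=2088448/657763] → run G
t=8: vr[G=11606016/3193777 H=2088448/657763] → run H
t=9: vr[G=11606016/3193777 H=3368960/657763] → run G
t=10: vr[G=14167040/3193777 H=3368960/657763] → run G
t=11: vr[H=3368960/657763] → run H
t=12: vr[H=4649472/657763] → run H
t=13: vr[H=5929984/657763] → run H
t=14: vr[H=7210496/657763] → run H
t=15: (idle)
t=16: (idle)
t=17: (idle)
t=18: (idle)

completion order = B, G, H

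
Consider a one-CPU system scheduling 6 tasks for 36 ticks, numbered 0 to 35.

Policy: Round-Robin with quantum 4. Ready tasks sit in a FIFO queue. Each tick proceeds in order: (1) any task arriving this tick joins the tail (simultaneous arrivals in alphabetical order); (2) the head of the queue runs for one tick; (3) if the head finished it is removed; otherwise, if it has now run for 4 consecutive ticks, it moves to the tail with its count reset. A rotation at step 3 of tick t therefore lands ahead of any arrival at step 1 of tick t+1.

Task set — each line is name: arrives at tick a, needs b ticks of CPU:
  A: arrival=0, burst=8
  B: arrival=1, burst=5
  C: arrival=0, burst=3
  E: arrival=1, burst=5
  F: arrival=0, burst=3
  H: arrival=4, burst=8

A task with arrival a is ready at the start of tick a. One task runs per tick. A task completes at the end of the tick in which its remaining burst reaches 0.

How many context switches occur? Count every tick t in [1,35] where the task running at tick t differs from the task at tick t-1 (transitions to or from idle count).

t=0: queue=[A,C,F] q_used=0 → run A
t=1: queue=[A,C,F,B,E] q_used=1 → run A
t=2: queue=[A,C,F,B,E] q_used=2 → run A
t=3: queue=[A,C,F,B,E] q_used=3 → run A
t=4: queue=[C,F,B,E,A,H] q_used=0 → run C
t=5: queue=[C,F,B,E,A,H] q_used=1 → run C
t=6: queue=[C,F,B,E,A,H] q_used=2 → run C
t=7: queue=[F,B,E,A,H] q_used=0 → run F
t=8: queue=[F,B,E,A,H] q_used=1 → run F
t=9: queue=[F,B,E,A,H] q_used=2 → run F
t=10: queue=[B,E,A,H] q_used=0 → run B
t=11: queue=[B,E,A,H] q_used=1 → run B
t=12: queue=[B,E,A,H] q_used=2 → run B
t=13: queue=[B,E,A,H] q_used=3 → run B
t=14: queue=[E,A,H,B] q_used=0 → run E
t=15: queue=[E,A,H,B] q_used=1 → run E
t=16: queue=[E,A,H,B] q_used=2 → run E
t=17: queue=[E,A,H,B] q_used=3 → run E
t=18: queue=[A,H,B,E] q_used=0 → run A
t=19: queue=[A,H,B,E] q_used=1 → run A
t=20: queue=[A,H,B,E] q_used=2 → run A
t=21: queue=[A,H,B,E] q_used=3 → run A
t=22: queue=[H,B,E] q_used=0 → run H
t=23: queue=[H,B,E] q_used=1 → run H
t=24: queue=[H,B,E] q_used=2 → run H
t=25: queue=[H,B,E] q_used=3 → run H
t=26: queue=[B,E,H] q_used=0 → run B
t=27: queue=[E,H] q_used=0 → run E
t=28: queue=[H] q_used=0 → run H
t=29: queue=[H] q_used=1 → run H
t=30: queue=[H] q_used=2 → run H
t=31: queue=[H] q_used=3 → run H
t=32: (idle)
t=33: (idle)
t=34: (idle)
t=35: (idle)

context switches = 10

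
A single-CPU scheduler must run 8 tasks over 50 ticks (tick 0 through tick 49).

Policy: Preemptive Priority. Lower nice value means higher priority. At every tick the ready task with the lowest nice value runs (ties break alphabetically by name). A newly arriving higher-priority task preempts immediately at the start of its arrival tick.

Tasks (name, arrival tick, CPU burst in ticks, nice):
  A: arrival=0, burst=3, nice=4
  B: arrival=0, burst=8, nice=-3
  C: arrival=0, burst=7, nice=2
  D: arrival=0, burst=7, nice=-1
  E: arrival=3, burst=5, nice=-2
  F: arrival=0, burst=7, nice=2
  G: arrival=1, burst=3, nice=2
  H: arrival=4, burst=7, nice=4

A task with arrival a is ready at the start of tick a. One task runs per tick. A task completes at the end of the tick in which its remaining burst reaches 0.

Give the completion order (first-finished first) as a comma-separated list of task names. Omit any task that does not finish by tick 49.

completion order = B, E, D, C, F, G, A, H

t=0: ready={A,B,C,D,F} → run B
t=1: ready={A,B,C,D,F,G} → run B
t=2: ready={A,B,C,D,F,G} → run B
t=3: ready={A,B,C,D,E,F,G} → run B
t=4: ready={A,B,C,D,E,F,G,H} → run B
t=5: ready={A,B,C,D,E,F,G,H} → run B
t=6: ready={A,B,C,D,E,F,G,H} → run B
t=7: ready={A,B,C,D,E,F,G,H} → run B
t=8: ready={A,C,D,E,F,G,H} → run E
t=9: ready={A,C,D,E,F,G,H} → run E
t=10: ready={A,C,D,E,F,G,H} → run E
t=11: ready={A,C,D,E,F,G,H} → run E
t=12: ready={A,C,D,E,F,G,H} → run E
t=13: ready={A,C,D,F,G,H} → run D
t=14: ready={A,C,D,F,G,H} → run D
t=15: ready={A,C,D,F,G,H} → run D
t=16: ready={A,C,D,F,G,H} → run D
t=17: ready={A,C,D,F,G,H} → run D
t=18: ready={A,C,D,F,G,H} → run D
t=19: ready={A,C,D,F,G,H} → run D
t=20: ready={A,C,F,G,H} → run C
t=21: ready={A,C,F,G,H} → run C
t=22: ready={A,C,F,G,H} → run C
t=23: ready={A,C,F,G,H} → run C
t=24: ready={A,C,F,G,H} → run C
t=25: ready={A,C,F,G,H} → run C
t=26: ready={A,C,F,G,H} → run C
t=27: ready={A,F,G,H} → run F
t=28: ready={A,F,G,H} → run F
t=29: ready={A,F,G,H} → run F
t=30: ready={A,F,G,H} → run F
t=31: ready={A,F,G,H} → run F
t=32: ready={A,F,G,H} → run F
t=33: ready={A,F,G,H} → run F
t=34: ready={A,G,H} → run G
t=35: ready={A,G,H} → run G
t=36: ready={A,G,H} → run G
t=37: ready={A,H} → run A
t=38: ready={A,H} → run A
t=39: ready={A,H} → run A
t=40: ready={H} → run H
t=41: ready={H} → run H
t=42: ready={H} → run H
t=43: ready={H} → run H
t=44: ready={H} → run H
t=45: ready={H} → run H
t=46: ready={H} → run H
t=47: (idle)
t=48: (idle)
t=49: (idle)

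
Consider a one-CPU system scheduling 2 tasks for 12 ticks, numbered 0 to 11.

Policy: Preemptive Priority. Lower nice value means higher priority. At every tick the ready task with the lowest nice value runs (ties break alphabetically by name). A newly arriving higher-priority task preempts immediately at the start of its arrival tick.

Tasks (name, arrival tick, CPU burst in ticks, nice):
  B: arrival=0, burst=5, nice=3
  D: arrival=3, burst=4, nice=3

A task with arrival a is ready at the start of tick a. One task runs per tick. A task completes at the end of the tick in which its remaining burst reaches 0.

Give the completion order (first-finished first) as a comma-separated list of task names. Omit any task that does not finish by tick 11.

t=0: ready={B} → run B
t=1: ready={B} → run B
t=2: ready={B} → run B
t=3: ready={B,D} → run B
t=4: ready={B,D} → run B
t=5: ready={D} → run D
t=6: ready={D} → run D
t=7: ready={D} → run D
t=8: ready={D} → run D
t=9: (idle)
t=10: (idle)
t=11: (idle)

completion order = B, D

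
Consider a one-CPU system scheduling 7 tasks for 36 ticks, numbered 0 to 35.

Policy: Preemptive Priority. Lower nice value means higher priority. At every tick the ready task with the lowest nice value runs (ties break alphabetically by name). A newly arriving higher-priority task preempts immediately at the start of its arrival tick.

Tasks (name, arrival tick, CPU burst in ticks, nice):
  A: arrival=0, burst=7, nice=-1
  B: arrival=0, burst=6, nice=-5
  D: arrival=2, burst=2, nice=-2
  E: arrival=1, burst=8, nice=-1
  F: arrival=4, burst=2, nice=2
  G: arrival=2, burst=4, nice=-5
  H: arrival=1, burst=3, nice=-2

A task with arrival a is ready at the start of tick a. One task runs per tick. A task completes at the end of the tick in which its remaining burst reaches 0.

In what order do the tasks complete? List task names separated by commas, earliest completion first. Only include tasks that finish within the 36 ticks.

completion order = B, G, D, H, A, E, F

t=0: ready={A,B} → run B
t=1: ready={A,B,E,H} → run B
t=2: ready={A,B,D,E,G,H} → run B
t=3: ready={A,B,D,E,G,H} → run B
t=4: ready={A,B,D,E,F,G,H} → run B
t=5: ready={A,B,D,E,F,G,H} → run B
t=6: ready={A,D,E,F,G,H} → run G
t=7: ready={A,D,E,F,G,H} → run G
t=8: ready={A,D,E,F,G,H} → run G
t=9: ready={A,D,E,F,G,H} → run G
t=10: ready={A,D,E,F,H} → run D
t=11: ready={A,D,E,F,H} → run D
t=12: ready={A,E,F,H} → run H
t=13: ready={A,E,F,H} → run H
t=14: ready={A,E,F,H} → run H
t=15: ready={A,E,F} → run A
t=16: ready={A,E,F} → run A
t=17: ready={A,E,F} → run A
t=18: ready={A,E,F} → run A
t=19: ready={A,E,F} → run A
t=20: ready={A,E,F} → run A
t=21: ready={A,E,F} → run A
t=22: ready={E,F} → run E
t=23: ready={E,F} → run E
t=24: ready={E,F} → run E
t=25: ready={E,F} → run E
t=26: ready={E,F} → run E
t=27: ready={E,F} → run E
t=28: ready={E,F} → run E
t=29: ready={E,F} → run E
t=30: ready={F} → run F
t=31: ready={F} → run F
t=32: (idle)
t=33: (idle)
t=34: (idle)
t=35: (idle)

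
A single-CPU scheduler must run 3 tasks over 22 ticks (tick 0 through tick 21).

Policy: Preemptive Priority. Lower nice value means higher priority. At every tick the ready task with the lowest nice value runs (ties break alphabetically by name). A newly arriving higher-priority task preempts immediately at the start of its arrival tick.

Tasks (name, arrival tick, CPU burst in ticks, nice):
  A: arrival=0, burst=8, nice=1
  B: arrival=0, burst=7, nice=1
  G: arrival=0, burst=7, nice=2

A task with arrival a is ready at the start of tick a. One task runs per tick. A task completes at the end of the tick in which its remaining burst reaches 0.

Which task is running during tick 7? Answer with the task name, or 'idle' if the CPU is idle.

t=0: ready={A,B,G} → run A
t=1: ready={A,B,G} → run A
t=2: ready={A,B,G} → run A
t=3: ready={A,B,G} → run A
t=4: ready={A,B,G} → run A
t=5: ready={A,B,G} → run A
t=6: ready={A,B,G} → run A
t=7: ready={A,B,G} → run A
t=8: ready={B,G} → run B
t=9: ready={B,G} → run B
t=10: ready={B,G} → run B
t=11: ready={B,G} → run B
t=12: ready={B,G} → run B
t=13: ready={B,G} → run B
t=14: ready={B,G} → run B
t=15: ready={G} → run G
t=16: ready={G} → run G
t=17: ready={G} → run G
t=18: ready={G} → run G
t=19: ready={G} → run G
t=20: ready={G} → run G
t=21: ready={G} → run G

running at tick 7 = A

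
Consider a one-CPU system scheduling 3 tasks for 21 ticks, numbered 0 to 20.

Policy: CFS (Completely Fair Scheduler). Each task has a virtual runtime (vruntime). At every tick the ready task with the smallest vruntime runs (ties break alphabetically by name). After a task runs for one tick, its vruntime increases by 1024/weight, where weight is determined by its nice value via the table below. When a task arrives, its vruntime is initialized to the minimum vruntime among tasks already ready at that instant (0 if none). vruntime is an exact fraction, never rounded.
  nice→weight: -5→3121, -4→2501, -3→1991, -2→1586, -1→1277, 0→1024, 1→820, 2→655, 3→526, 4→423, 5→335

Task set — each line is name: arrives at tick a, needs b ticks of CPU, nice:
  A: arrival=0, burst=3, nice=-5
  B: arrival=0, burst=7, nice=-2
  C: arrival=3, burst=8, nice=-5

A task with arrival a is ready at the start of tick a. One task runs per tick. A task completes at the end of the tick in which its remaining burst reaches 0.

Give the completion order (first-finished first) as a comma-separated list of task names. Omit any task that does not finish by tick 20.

completion order = A, C, B

t=0: vr[A=0 B=0] → run A
t=1: vr[A=1024/3121 B=0] → run B
t=2: vr[A=1024/3121 B=512/793] → run A
t=3: vr[A=2048/3121 B=512/793 C=512/793] → run B
t=4: vr[A=2048/3121 B=1024/793 C=512/793] → run C
t=5: vr[A=2048/3121 B=1024/793 C=2409984/2474953] → run A
t=6: vr[B=1024/793 C=2409984/2474953] → run C
t=7: vr[B=1024/793 C=3222016/2474953] → run B
t=8: vr[B=1536/793 C=3222016/2474953] → run C
t=9: vr[B=1536/793 C=4034048/2474953] → run C
t=10: vr[B=1536/793 C=4846080/2474953] → run B
t=11: vr[B=2048/793 C=4846080/2474953] → run C
t=12: vr[B=2048/793 C=5658112/2474953] → run C
t=13: vr[B=2048/793 C=6470144/2474953] → run B
t=14: vr[B=2560/793 C=6470144/2474953] → run C
t=15: vr[B=2560/793 C=7282176/2474953] → run C
t=16: vr[B=2560/793] → run B
t=17: vr[B=3072/793] → run B
t=18: (idle)
t=19: (idle)
t=20: (idle)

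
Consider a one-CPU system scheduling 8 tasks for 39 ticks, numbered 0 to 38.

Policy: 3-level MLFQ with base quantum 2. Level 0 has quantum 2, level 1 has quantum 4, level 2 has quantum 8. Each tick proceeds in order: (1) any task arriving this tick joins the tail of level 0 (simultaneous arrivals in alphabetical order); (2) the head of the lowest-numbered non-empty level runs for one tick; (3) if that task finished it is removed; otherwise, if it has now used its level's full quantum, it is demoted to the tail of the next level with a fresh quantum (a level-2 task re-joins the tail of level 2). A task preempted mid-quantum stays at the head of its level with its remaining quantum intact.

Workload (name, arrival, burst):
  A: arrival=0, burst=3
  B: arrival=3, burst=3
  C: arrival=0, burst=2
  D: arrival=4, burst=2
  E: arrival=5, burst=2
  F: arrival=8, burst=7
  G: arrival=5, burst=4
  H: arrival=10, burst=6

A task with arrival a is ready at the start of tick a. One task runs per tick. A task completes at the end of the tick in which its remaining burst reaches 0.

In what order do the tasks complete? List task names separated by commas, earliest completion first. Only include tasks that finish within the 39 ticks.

completion order = C, D, E, A, B, G, H, F

t=0: L0/L1/L2 = AC/-/- → run A
t=1: L0/L1/L2 = AC/-/- → run A
t=2: L0/L1/L2 = C/A/- → run C
t=3: L0/L1/L2 = CB/A/- → run C
t=4: L0/L1/L2 = BD/A/- → run B
t=5: L0/L1/L2 = BDEG/A/- → run B
t=6: L0/L1/L2 = DEG/AB/- → run D
t=7: L0/L1/L2 = DEG/AB/- → run D
t=8: L0/L1/L2 = EGF/AB/- → run E
t=9: L0/L1/L2 = EGF/AB/- → run E
t=10: L0/L1/L2 = GFH/AB/- → run G
t=11: L0/L1/L2 = GFH/AB/- → run G
t=12: L0/L1/L2 = FH/ABG/- → run F
t=13: L0/L1/L2 = FH/ABG/- → run F
t=14: L0/L1/L2 = H/ABGF/- → run H
t=15: L0/L1/L2 = H/ABGF/- → run H
t=16: L0/L1/L2 = -/ABGFH/- → run A
t=17: L0/L1/L2 = -/BGFH/- → run B
t=18: L0/L1/L2 = -/GFH/- → run G
t=19: L0/L1/L2 = -/GFH/- → run G
t=20: L0/L1/L2 = -/FH/- → run F
t=21: L0/L1/L2 = -/FH/- → run F
t=22: L0/L1/L2 = -/FH/- → run F
t=23: L0/L1/L2 = -/FH/- → run F
t=24: L0/L1/L2 = -/H/F → run H
t=25: L0/L1/L2 = -/H/F → run H
t=26: L0/L1/L2 = -/H/F → run H
t=27: L0/L1/L2 = -/H/F → run H
t=28: L0/L1/L2 = -/-/F → run F
t=29: (idle)
t=30: (idle)
t=31: (idle)
t=32: (idle)
t=33: (idle)
t=34: (idle)
t=35: (idle)
t=36: (idle)
t=37: (idle)
t=38: (idle)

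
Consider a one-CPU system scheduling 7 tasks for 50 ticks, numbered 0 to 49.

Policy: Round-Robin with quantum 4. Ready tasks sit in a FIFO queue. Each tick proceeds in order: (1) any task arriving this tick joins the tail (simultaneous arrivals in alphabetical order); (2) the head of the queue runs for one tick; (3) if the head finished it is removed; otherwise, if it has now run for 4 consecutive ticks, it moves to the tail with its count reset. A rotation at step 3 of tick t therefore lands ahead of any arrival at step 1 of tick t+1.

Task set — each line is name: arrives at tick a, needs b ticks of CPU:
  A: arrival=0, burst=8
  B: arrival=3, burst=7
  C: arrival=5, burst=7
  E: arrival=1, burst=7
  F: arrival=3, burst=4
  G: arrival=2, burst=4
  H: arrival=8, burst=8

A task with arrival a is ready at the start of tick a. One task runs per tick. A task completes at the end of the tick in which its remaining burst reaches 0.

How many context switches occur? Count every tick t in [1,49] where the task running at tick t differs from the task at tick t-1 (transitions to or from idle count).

t=0: queue=[A] q_used=0 → run A
t=1: queue=[A,E] q_used=1 → run A
t=2: queue=[A,E,G] q_used=2 → run A
t=3: queue=[A,E,G,B,F] q_used=3 → run A
t=4: queue=[E,G,B,F,A] q_used=0 → run E
t=5: queue=[E,G,B,F,A,C] q_used=1 → run E
t=6: queue=[E,G,B,F,A,C] q_used=2 → run E
t=7: queue=[E,G,B,F,A,C] q_used=3 → run E
t=8: queue=[G,B,F,A,C,E,H] q_used=0 → run G
t=9: queue=[G,B,F,A,C,E,H] q_used=1 → run G
t=10: queue=[G,B,F,A,C,E,H] q_used=2 → run G
t=11: queue=[G,B,F,A,C,E,H] q_used=3 → run G
t=12: queue=[B,F,A,C,E,H] q_used=0 → run B
t=13: queue=[B,F,A,C,E,H] q_used=1 → run B
t=14: queue=[B,F,A,C,E,H] q_used=2 → run B
t=15: queue=[B,F,A,C,E,H] q_used=3 → run B
t=16: queue=[F,A,C,E,H,B] q_used=0 → run F
t=17: queue=[F,A,C,E,H,B] q_used=1 → run F
t=18: queue=[F,A,C,E,H,B] q_used=2 → run F
t=19: queue=[F,A,C,E,H,B] q_used=3 → run F
t=20: queue=[A,C,E,H,B] q_used=0 → run A
t=21: queue=[A,C,E,H,B] q_used=1 → run A
t=22: queue=[A,C,E,H,B] q_used=2 → run A
t=23: queue=[A,C,E,H,B] q_used=3 → run A
t=24: queue=[C,E,H,B] q_used=0 → run C
t=25: queue=[C,E,H,B] q_used=1 → run C
t=26: queue=[C,E,H,B] q_used=2 → run C
t=27: queue=[C,E,H,B] q_used=3 → run C
t=28: queue=[E,H,B,C] q_used=0 → run E
t=29: queue=[E,H,B,C] q_used=1 → run E
t=30: queue=[E,H,B,C] q_used=2 → run E
t=31: queue=[H,B,C] q_used=0 → run H
t=32: queue=[H,B,C] q_used=1 → run H
t=33: queue=[H,B,C] q_used=2 → run H
t=34: queue=[H,B,C] q_used=3 → run H
t=35: queue=[B,C,H] q_used=0 → run B
t=36: queue=[B,C,H] q_used=1 → run B
t=37: queue=[B,C,H] q_used=2 → run B
t=38: queue=[C,H] q_used=0 → run C
t=39: queue=[C,H] q_used=1 → run C
t=40: queue=[C,H] q_used=2 → run C
t=41: queue=[H] q_used=0 → run H
t=42: queue=[H] q_used=1 → run H
t=43: queue=[H] q_used=2 → run H
t=44: queue=[H] q_used=3 → run H
t=45: (idle)
t=46: (idle)
t=47: (idle)
t=48: (idle)
t=49: (idle)

context switches = 12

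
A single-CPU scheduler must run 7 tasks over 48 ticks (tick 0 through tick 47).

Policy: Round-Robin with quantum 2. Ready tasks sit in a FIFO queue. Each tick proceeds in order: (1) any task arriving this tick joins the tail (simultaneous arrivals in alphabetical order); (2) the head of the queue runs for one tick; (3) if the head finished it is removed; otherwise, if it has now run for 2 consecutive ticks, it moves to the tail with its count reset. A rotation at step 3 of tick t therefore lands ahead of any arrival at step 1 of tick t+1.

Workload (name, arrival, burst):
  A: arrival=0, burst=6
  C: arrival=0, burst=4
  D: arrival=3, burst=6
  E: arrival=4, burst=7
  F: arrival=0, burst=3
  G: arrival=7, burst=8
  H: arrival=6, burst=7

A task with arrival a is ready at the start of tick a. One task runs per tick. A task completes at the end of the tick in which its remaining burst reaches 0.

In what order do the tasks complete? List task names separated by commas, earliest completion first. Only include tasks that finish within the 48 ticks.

completion order = C, F, A, D, E, H, G

t=0: queue=[A,C,F] q_used=0 → run A
t=1: queue=[A,C,F] q_used=1 → run A
t=2: queue=[C,F,A] q_used=0 → run C
t=3: queue=[C,F,A,D] q_used=1 → run C
t=4: queue=[F,A,D,C,E] q_used=0 → run F
t=5: queue=[F,A,D,C,E] q_used=1 → run F
t=6: queue=[A,D,C,E,F,H] q_used=0 → run A
t=7: queue=[A,D,C,E,F,H,G] q_used=1 → run A
t=8: queue=[D,C,E,F,H,G,A] q_used=0 → run D
t=9: queue=[D,C,E,F,H,G,A] q_used=1 → run D
t=10: queue=[C,E,F,H,G,A,D] q_used=0 → run C
t=11: queue=[C,E,F,H,G,A,D] q_used=1 → run C
t=12: queue=[E,F,H,G,A,D] q_used=0 → run E
t=13: queue=[E,F,H,G,A,D] q_used=1 → run E
t=14: queue=[F,H,G,A,D,E] q_used=0 → run F
t=15: queue=[H,G,A,D,E] q_used=0 → run H
t=16: queue=[H,G,A,D,E] q_used=1 → run H
t=17: queue=[G,A,D,E,H] q_used=0 → run G
t=18: queue=[G,A,D,E,H] q_used=1 → run G
t=19: queue=[A,D,E,H,G] q_used=0 → run A
t=20: queue=[A,D,E,H,G] q_used=1 → run A
t=21: queue=[D,E,H,G] q_used=0 → run D
t=22: queue=[D,E,H,G] q_used=1 → run D
t=23: queue=[E,H,G,D] q_used=0 → run E
t=24: queue=[E,H,G,D] q_used=1 → run E
t=25: queue=[H,G,D,E] q_used=0 → run H
t=26: queue=[H,G,D,E] q_used=1 → run H
t=27: queue=[G,D,E,H] q_used=0 → run G
t=28: queue=[G,D,E,H] q_used=1 → run G
t=29: queue=[D,E,H,G] q_used=0 → run D
t=30: queue=[D,E,H,G] q_used=1 → run D
t=31: queue=[E,H,G] q_used=0 → run E
t=32: queue=[E,H,G] q_used=1 → run E
t=33: queue=[H,G,E] q_used=0 → run H
t=34: queue=[H,G,E] q_used=1 → run H
t=35: queue=[G,E,H] q_used=0 → run G
t=36: queue=[G,E,H] q_used=1 → run G
t=37: queue=[E,H,G] q_used=0 → run E
t=38: queue=[H,G] q_used=0 → run H
t=39: queue=[G] q_used=0 → run G
t=40: queue=[G] q_used=1 → run G
t=41: (idle)
t=42: (idle)
t=43: (idle)
t=44: (idle)
t=45: (idle)
t=46: (idle)
t=47: (idle)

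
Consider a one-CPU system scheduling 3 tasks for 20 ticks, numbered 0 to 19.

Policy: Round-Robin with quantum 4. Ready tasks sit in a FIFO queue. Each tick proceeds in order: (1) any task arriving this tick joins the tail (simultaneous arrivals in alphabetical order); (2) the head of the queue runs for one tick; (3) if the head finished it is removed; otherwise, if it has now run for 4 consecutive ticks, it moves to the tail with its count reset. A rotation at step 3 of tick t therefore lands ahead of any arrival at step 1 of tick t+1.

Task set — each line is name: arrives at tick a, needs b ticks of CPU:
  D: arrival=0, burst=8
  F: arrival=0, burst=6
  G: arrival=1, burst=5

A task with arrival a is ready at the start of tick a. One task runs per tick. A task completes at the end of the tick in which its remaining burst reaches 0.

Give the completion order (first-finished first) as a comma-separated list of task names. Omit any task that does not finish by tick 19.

completion order = D, F, G

t=0: queue=[D,F] q_used=0 → run D
t=1: queue=[D,F,G] q_used=1 → run D
t=2: queue=[D,F,G] q_used=2 → run D
t=3: queue=[D,F,G] q_used=3 → run D
t=4: queue=[F,G,D] q_used=0 → run F
t=5: queue=[F,G,D] q_used=1 → run F
t=6: queue=[F,G,D] q_used=2 → run F
t=7: queue=[F,G,D] q_used=3 → run F
t=8: queue=[G,D,F] q_used=0 → run G
t=9: queue=[G,D,F] q_used=1 → run G
t=10: queue=[G,D,F] q_used=2 → run G
t=11: queue=[G,D,F] q_used=3 → run G
t=12: queue=[D,F,G] q_used=0 → run D
t=13: queue=[D,F,G] q_used=1 → run D
t=14: queue=[D,F,G] q_used=2 → run D
t=15: queue=[D,F,G] q_used=3 → run D
t=16: queue=[F,G] q_used=0 → run F
t=17: queue=[F,G] q_used=1 → run F
t=18: queue=[G] q_used=0 → run G
t=19: (idle)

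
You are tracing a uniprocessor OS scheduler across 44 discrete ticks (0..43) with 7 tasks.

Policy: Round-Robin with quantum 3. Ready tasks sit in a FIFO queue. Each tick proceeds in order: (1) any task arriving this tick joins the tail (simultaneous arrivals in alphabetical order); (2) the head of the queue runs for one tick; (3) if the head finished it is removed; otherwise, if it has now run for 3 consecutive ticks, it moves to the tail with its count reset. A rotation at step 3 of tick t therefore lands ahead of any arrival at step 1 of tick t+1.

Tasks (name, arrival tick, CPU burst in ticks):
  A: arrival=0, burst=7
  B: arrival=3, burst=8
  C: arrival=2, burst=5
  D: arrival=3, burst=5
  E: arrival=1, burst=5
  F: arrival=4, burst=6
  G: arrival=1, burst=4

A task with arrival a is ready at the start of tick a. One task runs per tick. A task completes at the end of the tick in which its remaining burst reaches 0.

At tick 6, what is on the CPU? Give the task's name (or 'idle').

t=0: queue=[A] q_used=0 → run A
t=1: queue=[A,E,G] q_used=1 → run A
t=2: queue=[A,E,G,C] q_used=2 → run A
t=3: queue=[E,G,C,A,B,D] q_used=0 → run E
t=4: queue=[E,G,C,A,B,D,F] q_used=1 → run E
t=5: queue=[E,G,C,A,B,D,F] q_used=2 → run E
t=6: queue=[G,C,A,B,D,F,E] q_used=0 → run G
t=7: queue=[G,C,A,B,D,F,E] q_used=1 → run G
t=8: queue=[G,C,A,B,D,F,E] q_used=2 → run G
t=9: queue=[C,A,B,D,F,E,G] q_used=0 → run C
t=10: queue=[C,A,B,D,F,E,G] q_used=1 → run C
t=11: queue=[C,A,B,D,F,E,G] q_used=2 → run C
t=12: queue=[A,B,D,F,E,G,C] q_used=0 → run A
t=13: queue=[A,B,D,F,E,G,C] q_used=1 → run A
t=14: queue=[A,B,D,F,E,G,C] q_used=2 → run A
t=15: queue=[B,D,F,E,G,C,A] q_used=0 → run B
t=16: queue=[B,D,F,E,G,C,A] q_used=1 → run B
t=17: queue=[B,D,F,E,G,C,A] q_used=2 → run B
t=18: queue=[D,F,E,G,C,A,B] q_used=0 → run D
t=19: queue=[D,F,E,G,C,A,B] q_used=1 → run D
t=20: queue=[D,F,E,G,C,A,B] q_used=2 → run D
t=21: queue=[F,E,G,C,A,B,D] q_used=0 → run F
t=22: queue=[F,E,G,C,A,B,D] q_used=1 → run F
t=23: queue=[F,E,G,C,A,B,D] q_used=2 → run F
t=24: queue=[E,G,C,A,B,D,F] q_used=0 → run E
t=25: queue=[E,G,C,A,B,D,F] q_used=1 → run E
t=26: queue=[G,C,A,B,D,F] q_used=0 → run G
t=27: queue=[C,A,B,D,F] q_used=0 → run C
t=28: queue=[C,A,B,D,F] q_used=1 → run C
t=29: queue=[A,B,D,F] q_used=0 → run A
t=30: queue=[B,D,F] q_used=0 → run B
t=31: queue=[B,D,F] q_used=1 → run B
t=32: queue=[B,D,F] q_used=2 → run B
t=33: queue=[D,F,B] q_used=0 → run D
t=34: queue=[D,F,B] q_used=1 → run D
t=35: queue=[F,B] q_used=0 → run F
t=36: queue=[F,B] q_used=1 → run F
t=37: queue=[F,B] q_used=2 → run F
t=38: queue=[B] q_used=0 → run B
t=39: queue=[B] q_used=1 → run B
t=40: (idle)
t=41: (idle)
t=42: (idle)
t=43: (idle)

running at tick 6 = G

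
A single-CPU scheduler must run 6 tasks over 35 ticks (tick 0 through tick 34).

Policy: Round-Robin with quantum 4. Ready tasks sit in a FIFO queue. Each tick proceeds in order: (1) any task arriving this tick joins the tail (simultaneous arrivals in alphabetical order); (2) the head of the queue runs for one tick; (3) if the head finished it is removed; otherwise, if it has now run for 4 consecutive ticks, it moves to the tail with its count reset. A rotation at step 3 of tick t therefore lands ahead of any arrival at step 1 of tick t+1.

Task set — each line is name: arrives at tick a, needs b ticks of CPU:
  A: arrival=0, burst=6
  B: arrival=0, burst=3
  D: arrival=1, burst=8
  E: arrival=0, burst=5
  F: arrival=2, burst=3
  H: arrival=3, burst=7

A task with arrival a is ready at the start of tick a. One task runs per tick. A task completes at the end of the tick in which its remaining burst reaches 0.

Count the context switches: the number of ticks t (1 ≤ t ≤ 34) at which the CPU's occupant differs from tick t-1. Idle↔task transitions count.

context switches = 10

t=0: queue=[A,B,E] q_used=0 → run A
t=1: queue=[A,B,E,D] q_used=1 → run A
t=2: queue=[A,B,E,D,F] q_used=2 → run A
t=3: queue=[A,B,E,D,F,H] q_used=3 → run A
t=4: queue=[B,E,D,F,H,A] q_used=0 → run B
t=5: queue=[B,E,D,F,H,A] q_used=1 → run B
t=6: queue=[B,E,D,F,H,A] q_used=2 → run B
t=7: queue=[E,D,F,H,A] q_used=0 → run E
t=8: queue=[E,D,F,H,A] q_used=1 → run E
t=9: queue=[E,D,F,H,A] q_used=2 → run E
t=10: queue=[E,D,F,H,A] q_used=3 → run E
t=11: queue=[D,F,H,A,E] q_used=0 → run D
t=12: queue=[D,F,H,A,E] q_used=1 → run D
t=13: queue=[D,F,H,A,E] q_used=2 → run D
t=14: queue=[D,F,H,A,E] q_used=3 → run D
t=15: queue=[F,H,A,E,D] q_used=0 → run F
t=16: queue=[F,H,A,E,D] q_used=1 → run F
t=17: queue=[F,H,A,E,D] q_used=2 → run F
t=18: queue=[H,A,E,D] q_used=0 → run H
t=19: queue=[H,A,E,D] q_used=1 → run H
t=20: queue=[H,A,E,D] q_used=2 → run H
t=21: queue=[H,A,E,D] q_used=3 → run H
t=22: queue=[A,E,D,H] q_used=0 → run A
t=23: queue=[A,E,D,H] q_used=1 → run A
t=24: queue=[E,D,H] q_used=0 → run E
t=25: queue=[D,H] q_used=0 → run D
t=26: queue=[D,H] q_used=1 → run D
t=27: queue=[D,H] q_used=2 → run D
t=28: queue=[D,H] q_used=3 → run D
t=29: queue=[H] q_used=0 → run H
t=30: queue=[H] q_used=1 → run H
t=31: queue=[H] q_used=2 → run H
t=32: (idle)
t=33: (idle)
t=34: (idle)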